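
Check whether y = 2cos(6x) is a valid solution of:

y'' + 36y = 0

Verification:
y'' = -72cos(6x)
y'' + 36y = 0 ✓

Yes, it is a solution.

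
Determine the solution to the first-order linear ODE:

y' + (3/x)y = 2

Using integrating factor method:

General solution: y = (1/2)x + Cx^(-3)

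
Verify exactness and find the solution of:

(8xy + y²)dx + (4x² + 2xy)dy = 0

Verify exactness: ∂M/∂y = ∂N/∂x ✓
Find F(x,y) such that ∂F/∂x = M, ∂F/∂y = N
Solution: 4x²y + xy² = C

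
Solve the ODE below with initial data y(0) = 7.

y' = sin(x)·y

General solution: y = Ce^(-cos(x))
Applying IC y(0) = 7:
Particular solution: y = 7e^(1-cos(x))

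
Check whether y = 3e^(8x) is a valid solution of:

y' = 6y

Verification:
y = 3e^(8x)
y' = 24e^(8x)
But 6y = 18e^(8x)
y' ≠ 6y — the derivative does not match

No, it is not a solution.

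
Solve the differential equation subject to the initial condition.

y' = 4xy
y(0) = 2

General solution: y = Ce^(2x²)
Applying IC y(0) = 2:
Particular solution: y = 2e^(2x²)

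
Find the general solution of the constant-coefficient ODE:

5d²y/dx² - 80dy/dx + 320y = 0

Characteristic equation: 5r² - 80r + 320 = 0
Divide by 5: r² - 16r + 64 = 0
Factored: (r - 8)² = 0
Repeated root: r = 8
General solution: y = (C₁ + C₂x)e^(8x)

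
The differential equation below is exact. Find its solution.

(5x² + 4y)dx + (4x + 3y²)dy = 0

Verify exactness: ∂M/∂y = ∂N/∂x ✓
Find F(x,y) such that ∂F/∂x = M, ∂F/∂y = N
Solution: 5x³/3 + 4xy + y³ = C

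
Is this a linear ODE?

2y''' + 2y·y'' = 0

No. Nonlinear (y·y'' term)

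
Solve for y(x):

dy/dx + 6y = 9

Using integrating factor method:

General solution: y = 3/2 + Ce^(-6x)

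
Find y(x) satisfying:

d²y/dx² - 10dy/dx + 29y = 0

Characteristic equation: r² - 10r + 29 = 0
Roots: r = 5 ± 2i (complex conjugates)
General solution: y = e^(5x)(C₁cos(2x) + C₂sin(2x))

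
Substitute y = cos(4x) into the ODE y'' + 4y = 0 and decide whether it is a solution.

Verification:
y'' = -16cos(4x)
y'' + 4y ≠ 0 (frequency mismatch: got 16 instead of 4)

No, it is not a solution.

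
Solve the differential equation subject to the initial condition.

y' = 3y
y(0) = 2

General solution: y = Ce^(3x)
Applying IC y(0) = 2:
Particular solution: y = 2e^(3x)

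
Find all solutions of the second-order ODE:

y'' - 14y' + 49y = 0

Characteristic equation: r² - 14r + 49 = 0
Factored: (r - 7)² = 0
Repeated root: r = 7
General solution: y = (C₁ + C₂x)e^(7x)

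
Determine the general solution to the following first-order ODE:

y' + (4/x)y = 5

Using integrating factor method:

General solution: y = x + Cx^(-4)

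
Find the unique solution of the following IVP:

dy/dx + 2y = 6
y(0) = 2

General solution: y = 3 + Ce^(-2x)
Applying y(0) = 2: C = 2 - 3 = -1
Particular solution: y = 3 - e^(-2x)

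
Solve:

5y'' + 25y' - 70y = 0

Characteristic equation: 5r² + 25r - 70 = 0
Divide by 5: r² + 5r - 14 = 0
Roots: r = 2, -7 (distinct real)
General solution: y = C₁e^(2x) + C₂e^(-7x)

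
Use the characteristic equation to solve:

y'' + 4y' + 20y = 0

Characteristic equation: r² + 4r + 20 = 0
Roots: r = -2 ± 4i (complex conjugates)
General solution: y = e^(-2x)(C₁cos(4x) + C₂sin(4x))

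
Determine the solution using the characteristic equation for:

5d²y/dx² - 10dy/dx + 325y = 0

Characteristic equation: 5r² - 10r + 325 = 0
Divide by 5: r² - 2r + 65 = 0
Roots: r = 1 ± 8i (complex conjugates)
General solution: y = e^x(C₁cos(8x) + C₂sin(8x))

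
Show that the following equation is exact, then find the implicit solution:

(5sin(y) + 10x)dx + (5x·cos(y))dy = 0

Verify exactness: ∂M/∂y = ∂N/∂x ✓
Find F(x,y) such that ∂F/∂x = M, ∂F/∂y = N
Solution: 5x·sin(y) + 5x² = C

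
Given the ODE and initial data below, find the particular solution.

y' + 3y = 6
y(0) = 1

General solution: y = 2 + Ce^(-3x)
Applying y(0) = 1: C = 1 - 2 = -1
Particular solution: y = 2 - e^(-3x)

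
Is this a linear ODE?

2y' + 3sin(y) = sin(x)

No. Nonlinear (sin(y) is nonlinear in y)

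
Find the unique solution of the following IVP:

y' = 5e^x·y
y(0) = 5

General solution: y = Ce^(5e^x)
Applying IC y(0) = 5:
Particular solution: y = 5e^(5(e^x - 1))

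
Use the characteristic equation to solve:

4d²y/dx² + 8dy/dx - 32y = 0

Characteristic equation: 4r² + 8r - 32 = 0
Divide by 4: r² + 2r - 8 = 0
Roots: r = 2, -4 (distinct real)
General solution: y = C₁e^(2x) + C₂e^(-4x)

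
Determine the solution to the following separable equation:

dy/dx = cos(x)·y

Separating variables and integrating:
ln|y| = sin(x) + C

General solution: y = Ce^(sin(x))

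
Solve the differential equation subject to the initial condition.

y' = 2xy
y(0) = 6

General solution: y = Ce^(x²)
Applying IC y(0) = 6:
Particular solution: y = 6e^(x²)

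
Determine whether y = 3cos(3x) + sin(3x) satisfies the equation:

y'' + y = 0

Verification:
y'' = -27cos(3x) - 9sin(3x)
y'' + y ≠ 0 (frequency mismatch: got 9 instead of 1)

No, it is not a solution.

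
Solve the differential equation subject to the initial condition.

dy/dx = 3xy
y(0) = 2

General solution: y = Ce^(3x²/2)
Applying IC y(0) = 2:
Particular solution: y = 2e^(3x²/2)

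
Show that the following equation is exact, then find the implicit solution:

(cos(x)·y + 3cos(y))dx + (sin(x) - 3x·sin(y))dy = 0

Verify exactness: ∂M/∂y = ∂N/∂x ✓
Find F(x,y) such that ∂F/∂x = M, ∂F/∂y = N
Solution: sin(x)·y + 3x·cos(y) = C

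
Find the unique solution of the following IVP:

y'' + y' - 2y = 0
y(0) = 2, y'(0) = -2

General solution: y = C₁e^x + C₂e^(-2x)
Applying ICs: C₁ = 2/3, C₂ = 4/3
Particular solution: y = (2/3)e^x + (4/3)e^(-2x)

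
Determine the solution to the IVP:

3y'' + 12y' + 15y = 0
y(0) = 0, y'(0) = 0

General solution: y = e^(-2x)(C₁cos(x) + C₂sin(x))
Complex roots r = -2 ± i
Applying ICs: C₁ = 0, C₂ = 0
Particular solution: y = 0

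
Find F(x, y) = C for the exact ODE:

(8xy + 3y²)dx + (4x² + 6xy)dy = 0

Verify exactness: ∂M/∂y = ∂N/∂x ✓
Find F(x,y) such that ∂F/∂x = M, ∂F/∂y = N
Solution: 4x²y + 3xy² = C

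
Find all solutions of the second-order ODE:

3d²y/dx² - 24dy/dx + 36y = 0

Characteristic equation: 3r² - 24r + 36 = 0
Divide by 3: r² - 8r + 12 = 0
Roots: r = 2, 6 (distinct real)
General solution: y = C₁e^(2x) + C₂e^(6x)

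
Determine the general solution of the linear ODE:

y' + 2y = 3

Using integrating factor method:

General solution: y = 3/2 + Ce^(-2x)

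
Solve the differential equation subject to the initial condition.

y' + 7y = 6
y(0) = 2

General solution: y = 6/7 + Ce^(-7x)
Applying y(0) = 2: C = 2 - 6/7 = 8/7
Particular solution: y = 6/7 + (8/7)e^(-7x)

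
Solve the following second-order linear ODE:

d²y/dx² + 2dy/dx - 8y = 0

Characteristic equation: r² + 2r - 8 = 0
Roots: r = 2, -4 (distinct real)
General solution: y = C₁e^(2x) + C₂e^(-4x)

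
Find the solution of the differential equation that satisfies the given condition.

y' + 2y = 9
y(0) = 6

General solution: y = 9/2 + Ce^(-2x)
Applying y(0) = 6: C = 6 - 9/2 = 3/2
Particular solution: y = 9/2 + (3/2)e^(-2x)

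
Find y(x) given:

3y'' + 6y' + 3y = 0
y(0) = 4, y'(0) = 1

General solution: y = (C₁ + C₂x)e^(-x)
Repeated root r = -1
Applying ICs: C₁ = 4, C₂ = 5
Particular solution: y = (4 + 5x)e^(-x)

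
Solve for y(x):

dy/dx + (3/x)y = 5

Using integrating factor method:

General solution: y = (5/4)x + Cx^(-3)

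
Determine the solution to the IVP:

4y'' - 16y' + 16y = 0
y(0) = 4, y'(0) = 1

General solution: y = (C₁ + C₂x)e^(2x)
Repeated root r = 2
Applying ICs: C₁ = 4, C₂ = -7
Particular solution: y = (4 - 7x)e^(2x)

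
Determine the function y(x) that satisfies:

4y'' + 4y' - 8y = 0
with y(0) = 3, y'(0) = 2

General solution: y = C₁e^x + C₂e^(-2x)
Applying ICs: C₁ = 8/3, C₂ = 1/3
Particular solution: y = (8/3)e^x + (1/3)e^(-2x)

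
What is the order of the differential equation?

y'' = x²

The order is 2 (highest derivative is of order 2).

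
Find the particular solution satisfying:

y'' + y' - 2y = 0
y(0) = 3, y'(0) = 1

General solution: y = C₁e^x + C₂e^(-2x)
Applying ICs: C₁ = 7/3, C₂ = 2/3
Particular solution: y = (7/3)e^x + (2/3)e^(-2x)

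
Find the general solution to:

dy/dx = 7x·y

Separating variables and integrating:
ln|y| = 7x^2/2 + C

General solution: y = Ce^(7x^2/2)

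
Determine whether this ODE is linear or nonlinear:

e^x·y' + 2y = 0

Linear (y and its derivatives appear to the first power only, no products of y terms)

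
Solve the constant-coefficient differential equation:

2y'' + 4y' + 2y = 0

Characteristic equation: 2r² + 4r + 2 = 0
Divide by 2: r² + 2r + 1 = 0
Factored: (r + 1)² = 0
Repeated root: r = -1
General solution: y = (C₁ + C₂x)e^(-x)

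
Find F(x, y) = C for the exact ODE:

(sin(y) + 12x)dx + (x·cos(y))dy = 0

Verify exactness: ∂M/∂y = ∂N/∂x ✓
Find F(x,y) such that ∂F/∂x = M, ∂F/∂y = N
Solution: x·sin(y) + 6x² = C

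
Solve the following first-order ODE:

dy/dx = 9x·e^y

Separating variables and integrating:
-e^(-y) = 9x²/2 + C

General solution: y = -ln(C - 9x²/2)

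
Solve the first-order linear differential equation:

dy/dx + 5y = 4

Using integrating factor method:

General solution: y = 4/5 + Ce^(-5x)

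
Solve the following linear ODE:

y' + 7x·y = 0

Using integrating factor method:

General solution: y = Ce^(-7x^2/2)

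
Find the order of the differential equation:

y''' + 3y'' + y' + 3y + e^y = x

The order is 3 (highest derivative is of order 3).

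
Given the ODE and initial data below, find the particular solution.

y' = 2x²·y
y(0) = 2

General solution: y = Ce^(2x³/3)
Applying IC y(0) = 2:
Particular solution: y = 2e^(2x³/3)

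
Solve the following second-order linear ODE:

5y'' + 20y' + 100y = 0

Characteristic equation: 5r² + 20r + 100 = 0
Divide by 5: r² + 4r + 20 = 0
Roots: r = -2 ± 4i (complex conjugates)
General solution: y = e^(-2x)(C₁cos(4x) + C₂sin(4x))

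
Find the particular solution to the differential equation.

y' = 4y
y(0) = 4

General solution: y = Ce^(4x)
Applying IC y(0) = 4:
Particular solution: y = 4e^(4x)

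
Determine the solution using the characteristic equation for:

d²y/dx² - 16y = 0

Characteristic equation: r² - 16 = 0
Roots: r = 4, -4 (distinct real)
General solution: y = C₁e^(4x) + C₂e^(-4x)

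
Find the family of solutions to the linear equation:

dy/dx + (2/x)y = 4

Using integrating factor method:

General solution: y = (4/3)x + Cx^(-2)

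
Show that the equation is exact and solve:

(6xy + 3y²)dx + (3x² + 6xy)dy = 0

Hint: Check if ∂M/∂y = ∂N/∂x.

Verify exactness: ∂M/∂y = ∂N/∂x ✓
Find F(x,y) such that ∂F/∂x = M, ∂F/∂y = N
Solution: 3x²y + 3xy² = C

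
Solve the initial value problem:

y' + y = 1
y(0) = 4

General solution: y = 1 + Ce^(-x)
Applying y(0) = 4: C = 4 - 1 = 3
Particular solution: y = 1 + 3e^(-x)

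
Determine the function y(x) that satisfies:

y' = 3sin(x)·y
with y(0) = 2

General solution: y = Ce^(-3cos(x))
Applying IC y(0) = 2:
Particular solution: y = 2e^(3(1-cos(x)))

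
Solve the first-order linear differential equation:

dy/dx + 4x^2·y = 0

Using integrating factor method:

General solution: y = Ce^(-4x^3/3)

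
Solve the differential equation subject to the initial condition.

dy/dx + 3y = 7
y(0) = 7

General solution: y = 7/3 + Ce^(-3x)
Applying y(0) = 7: C = 7 - 7/3 = 14/3
Particular solution: y = 7/3 + (14/3)e^(-3x)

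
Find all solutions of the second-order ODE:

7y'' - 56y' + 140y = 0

Characteristic equation: 7r² - 56r + 140 = 0
Divide by 7: r² - 8r + 20 = 0
Roots: r = 4 ± 2i (complex conjugates)
General solution: y = e^(4x)(C₁cos(2x) + C₂sin(2x))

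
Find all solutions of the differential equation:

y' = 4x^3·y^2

Separating variables and integrating:
-1/y = x^4 + C

General solution: y^-1 = -x^4 + C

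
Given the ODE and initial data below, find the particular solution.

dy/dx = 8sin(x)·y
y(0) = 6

General solution: y = Ce^(-8cos(x))
Applying IC y(0) = 6:
Particular solution: y = 6e^(8(1-cos(x)))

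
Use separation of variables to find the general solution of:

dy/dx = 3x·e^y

Separating variables and integrating:
-e^(-y) = 3x²/2 + C

General solution: y = -ln(C - 3x²/2)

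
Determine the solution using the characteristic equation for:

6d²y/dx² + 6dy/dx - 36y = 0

Characteristic equation: 6r² + 6r - 36 = 0
Divide by 6: r² + r - 6 = 0
Roots: r = 2, -3 (distinct real)
General solution: y = C₁e^(2x) + C₂e^(-3x)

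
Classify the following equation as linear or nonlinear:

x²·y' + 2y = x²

Linear (y and its derivatives appear to the first power only, no products of y terms)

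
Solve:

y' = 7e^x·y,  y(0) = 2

General solution: y = Ce^(7e^x)
Applying IC y(0) = 2:
Particular solution: y = 2e^(7(e^x - 1))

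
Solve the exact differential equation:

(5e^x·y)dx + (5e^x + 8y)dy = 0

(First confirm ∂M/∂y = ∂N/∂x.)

Verify exactness: ∂M/∂y = ∂N/∂x ✓
Find F(x,y) such that ∂F/∂x = M, ∂F/∂y = N
Solution: 5e^x·y + 4y² = C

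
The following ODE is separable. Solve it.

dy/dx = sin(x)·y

Separating variables and integrating:
ln|y| = -cos(x) + C

General solution: y = Ce^(-cos(x))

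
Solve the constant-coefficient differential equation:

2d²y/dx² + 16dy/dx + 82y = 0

Characteristic equation: 2r² + 16r + 82 = 0
Divide by 2: r² + 8r + 41 = 0
Roots: r = -4 ± 5i (complex conjugates)
General solution: y = e^(-4x)(C₁cos(5x) + C₂sin(5x))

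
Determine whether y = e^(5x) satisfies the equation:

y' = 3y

Verification:
y = e^(5x)
y' = 5e^(5x)
But 3y = 3e^(5x)
y' ≠ 3y — the derivative does not match

No, it is not a solution.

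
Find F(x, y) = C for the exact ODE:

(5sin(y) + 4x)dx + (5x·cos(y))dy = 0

Verify exactness: ∂M/∂y = ∂N/∂x ✓
Find F(x,y) such that ∂F/∂x = M, ∂F/∂y = N
Solution: 5x·sin(y) + 2x² = C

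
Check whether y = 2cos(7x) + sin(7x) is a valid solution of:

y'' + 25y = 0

Verification:
y'' = -98cos(7x) - 49sin(7x)
y'' + 25y ≠ 0 (frequency mismatch: got 49 instead of 25)

No, it is not a solution.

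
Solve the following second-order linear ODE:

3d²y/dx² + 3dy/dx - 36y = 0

Characteristic equation: 3r² + 3r - 36 = 0
Divide by 3: r² + r - 12 = 0
Roots: r = 3, -4 (distinct real)
General solution: y = C₁e^(3x) + C₂e^(-4x)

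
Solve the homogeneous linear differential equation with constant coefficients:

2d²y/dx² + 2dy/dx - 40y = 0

Characteristic equation: 2r² + 2r - 40 = 0
Divide by 2: r² + r - 20 = 0
Roots: r = 4, -5 (distinct real)
General solution: y = C₁e^(4x) + C₂e^(-5x)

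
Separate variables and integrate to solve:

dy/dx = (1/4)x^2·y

Separating variables and integrating:
ln|y| = x^3/12 + C

General solution: y = Ce^(x^3/12)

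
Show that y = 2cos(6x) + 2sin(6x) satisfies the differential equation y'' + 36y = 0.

Verification:
y'' = -72cos(6x) - 72sin(6x)
y'' + 36y = 0 ✓

Yes, it is a solution.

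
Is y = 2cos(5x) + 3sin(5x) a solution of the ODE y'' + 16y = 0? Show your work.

Verification:
y'' = -50cos(5x) - 75sin(5x)
y'' + 16y ≠ 0 (frequency mismatch: got 25 instead of 16)

No, it is not a solution.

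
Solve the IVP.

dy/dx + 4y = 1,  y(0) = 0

General solution: y = 1/4 + Ce^(-4x)
Applying y(0) = 0: C = 0 - 1/4 = -1/4
Particular solution: y = 1/4 - (1/4)e^(-4x)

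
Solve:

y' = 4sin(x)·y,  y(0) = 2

General solution: y = Ce^(-4cos(x))
Applying IC y(0) = 2:
Particular solution: y = 2e^(4(1-cos(x)))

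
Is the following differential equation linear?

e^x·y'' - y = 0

Yes. Linear (y and its derivatives appear to the first power only, no products of y terms)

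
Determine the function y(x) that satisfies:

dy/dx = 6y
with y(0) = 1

General solution: y = Ce^(6x)
Applying IC y(0) = 1:
Particular solution: y = e^(6x)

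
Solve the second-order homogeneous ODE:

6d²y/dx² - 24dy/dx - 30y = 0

Characteristic equation: 6r² - 24r - 30 = 0
Divide by 6: r² - 4r - 5 = 0
Roots: r = 5, -1 (distinct real)
General solution: y = C₁e^(5x) + C₂e^(-x)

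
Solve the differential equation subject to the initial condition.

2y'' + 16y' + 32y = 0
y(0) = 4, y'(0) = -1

General solution: y = (C₁ + C₂x)e^(-4x)
Repeated root r = -4
Applying ICs: C₁ = 4, C₂ = 15
Particular solution: y = (4 + 15x)e^(-4x)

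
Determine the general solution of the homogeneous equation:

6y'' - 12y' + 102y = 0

Characteristic equation: 6r² - 12r + 102 = 0
Divide by 6: r² - 2r + 17 = 0
Roots: r = 1 ± 4i (complex conjugates)
General solution: y = e^x(C₁cos(4x) + C₂sin(4x))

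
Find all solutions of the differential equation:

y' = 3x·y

Separating variables and integrating:
ln|y| = 3x^2/2 + C

General solution: y = Ce^(3x^2/2)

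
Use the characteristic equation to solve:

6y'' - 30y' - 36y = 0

Characteristic equation: 6r² - 30r - 36 = 0
Divide by 6: r² - 5r - 6 = 0
Roots: r = 6, -1 (distinct real)
General solution: y = C₁e^(6x) + C₂e^(-x)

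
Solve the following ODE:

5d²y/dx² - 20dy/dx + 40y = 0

Characteristic equation: 5r² - 20r + 40 = 0
Divide by 5: r² - 4r + 8 = 0
Roots: r = 2 ± 2i (complex conjugates)
General solution: y = e^(2x)(C₁cos(2x) + C₂sin(2x))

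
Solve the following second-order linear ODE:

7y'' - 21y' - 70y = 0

Characteristic equation: 7r² - 21r - 70 = 0
Divide by 7: r² - 3r - 10 = 0
Roots: r = 5, -2 (distinct real)
General solution: y = C₁e^(5x) + C₂e^(-2x)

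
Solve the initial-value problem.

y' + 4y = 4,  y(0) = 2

General solution: y = 1 + Ce^(-4x)
Applying y(0) = 2: C = 2 - 1 = 1
Particular solution: y = 1 + e^(-4x)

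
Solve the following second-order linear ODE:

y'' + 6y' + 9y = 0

Characteristic equation: r² + 6r + 9 = 0
Factored: (r + 3)² = 0
Repeated root: r = -3
General solution: y = (C₁ + C₂x)e^(-3x)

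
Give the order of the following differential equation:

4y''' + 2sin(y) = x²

The order is 3 (highest derivative is of order 3).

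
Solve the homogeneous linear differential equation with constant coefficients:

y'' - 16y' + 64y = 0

Characteristic equation: r² - 16r + 64 = 0
Factored: (r - 8)² = 0
Repeated root: r = 8
General solution: y = (C₁ + C₂x)e^(8x)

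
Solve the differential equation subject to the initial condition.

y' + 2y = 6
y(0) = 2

General solution: y = 3 + Ce^(-2x)
Applying y(0) = 2: C = 2 - 3 = -1
Particular solution: y = 3 - e^(-2x)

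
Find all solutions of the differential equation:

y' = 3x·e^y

Separating variables and integrating:
-e^(-y) = 3x²/2 + C

General solution: y = -ln(C - 3x²/2)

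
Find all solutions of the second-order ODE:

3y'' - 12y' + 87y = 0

Characteristic equation: 3r² - 12r + 87 = 0
Divide by 3: r² - 4r + 29 = 0
Roots: r = 2 ± 5i (complex conjugates)
General solution: y = e^(2x)(C₁cos(5x) + C₂sin(5x))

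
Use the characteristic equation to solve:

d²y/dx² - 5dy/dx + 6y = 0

Characteristic equation: r² - 5r + 6 = 0
Roots: r = 3, 2 (distinct real)
General solution: y = C₁e^(3x) + C₂e^(2x)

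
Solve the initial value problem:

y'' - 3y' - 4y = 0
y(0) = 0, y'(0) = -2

General solution: y = C₁e^(4x) + C₂e^(-x)
Applying ICs: C₁ = -2/5, C₂ = 2/5
Particular solution: y = -(2/5)e^(4x) + (2/5)e^(-x)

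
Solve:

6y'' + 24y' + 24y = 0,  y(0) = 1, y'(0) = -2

General solution: y = (C₁ + C₂x)e^(-2x)
Repeated root r = -2
Applying ICs: C₁ = 1, C₂ = 0
Particular solution: y = e^(-2x)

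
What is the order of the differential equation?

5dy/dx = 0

The order is 1 (highest derivative is of order 1).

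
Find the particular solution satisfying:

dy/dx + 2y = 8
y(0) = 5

General solution: y = 4 + Ce^(-2x)
Applying y(0) = 5: C = 5 - 4 = 1
Particular solution: y = 4 + e^(-2x)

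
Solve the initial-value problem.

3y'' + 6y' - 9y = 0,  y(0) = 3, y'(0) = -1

General solution: y = C₁e^x + C₂e^(-3x)
Applying ICs: C₁ = 2, C₂ = 1
Particular solution: y = 2e^x + e^(-3x)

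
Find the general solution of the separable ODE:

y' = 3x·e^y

Separating variables and integrating:
-e^(-y) = 3x²/2 + C

General solution: y = -ln(C - 3x²/2)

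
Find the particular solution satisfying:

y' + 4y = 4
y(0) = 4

General solution: y = 1 + Ce^(-4x)
Applying y(0) = 4: C = 4 - 1 = 3
Particular solution: y = 1 + 3e^(-4x)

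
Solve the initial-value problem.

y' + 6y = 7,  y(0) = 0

General solution: y = 7/6 + Ce^(-6x)
Applying y(0) = 0: C = 0 - 7/6 = -7/6
Particular solution: y = 7/6 - (7/6)e^(-6x)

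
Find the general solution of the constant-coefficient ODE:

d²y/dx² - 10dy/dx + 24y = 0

Characteristic equation: r² - 10r + 24 = 0
Roots: r = 6, 4 (distinct real)
General solution: y = C₁e^(6x) + C₂e^(4x)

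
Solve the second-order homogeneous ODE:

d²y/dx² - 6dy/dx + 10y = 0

Characteristic equation: r² - 6r + 10 = 0
Roots: r = 3 ± i (complex conjugates)
General solution: y = e^(3x)(C₁cos(x) + C₂sin(x))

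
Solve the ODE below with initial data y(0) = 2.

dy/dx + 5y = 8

General solution: y = 8/5 + Ce^(-5x)
Applying y(0) = 2: C = 2 - 8/5 = 2/5
Particular solution: y = 8/5 + (2/5)e^(-5x)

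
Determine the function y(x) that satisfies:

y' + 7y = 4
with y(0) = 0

General solution: y = 4/7 + Ce^(-7x)
Applying y(0) = 0: C = 0 - 4/7 = -4/7
Particular solution: y = 4/7 - (4/7)e^(-7x)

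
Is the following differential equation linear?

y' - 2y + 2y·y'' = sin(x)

No. Nonlinear (y·y'' term)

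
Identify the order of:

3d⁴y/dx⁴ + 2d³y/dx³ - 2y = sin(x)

The order is 4 (highest derivative is of order 4).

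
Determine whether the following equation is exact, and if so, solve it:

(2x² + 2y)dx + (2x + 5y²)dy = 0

Verify exactness: ∂M/∂y = ∂N/∂x ✓
Find F(x,y) such that ∂F/∂x = M, ∂F/∂y = N
Solution: 2x³/3 + 2xy + 5y³/3 = C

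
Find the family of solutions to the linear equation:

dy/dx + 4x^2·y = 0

Using integrating factor method:

General solution: y = Ce^(-4x^3/3)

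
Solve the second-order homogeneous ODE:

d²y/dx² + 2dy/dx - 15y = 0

Characteristic equation: r² + 2r - 15 = 0
Roots: r = 3, -5 (distinct real)
General solution: y = C₁e^(3x) + C₂e^(-5x)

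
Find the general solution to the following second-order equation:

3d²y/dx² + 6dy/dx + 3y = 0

Characteristic equation: 3r² + 6r + 3 = 0
Divide by 3: r² + 2r + 1 = 0
Factored: (r + 1)² = 0
Repeated root: r = -1
General solution: y = (C₁ + C₂x)e^(-x)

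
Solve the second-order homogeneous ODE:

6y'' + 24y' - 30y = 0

Characteristic equation: 6r² + 24r - 30 = 0
Divide by 6: r² + 4r - 5 = 0
Roots: r = 1, -5 (distinct real)
General solution: y = C₁e^x + C₂e^(-5x)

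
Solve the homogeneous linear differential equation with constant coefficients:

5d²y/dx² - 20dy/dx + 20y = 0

Characteristic equation: 5r² - 20r + 20 = 0
Divide by 5: r² - 4r + 4 = 0
Factored: (r - 2)² = 0
Repeated root: r = 2
General solution: y = (C₁ + C₂x)e^(2x)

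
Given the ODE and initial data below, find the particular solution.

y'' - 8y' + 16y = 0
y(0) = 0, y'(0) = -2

General solution: y = (C₁ + C₂x)e^(4x)
Repeated root r = 4
Applying ICs: C₁ = 0, C₂ = -2
Particular solution: y = -2xe^(4x)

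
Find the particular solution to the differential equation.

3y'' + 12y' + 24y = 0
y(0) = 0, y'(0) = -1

General solution: y = e^(-2x)(C₁cos(2x) + C₂sin(2x))
Complex roots r = -2 ± 2i
Applying ICs: C₁ = 0, C₂ = -1/2
Particular solution: y = e^(-2x)(-(1/2)sin(2x))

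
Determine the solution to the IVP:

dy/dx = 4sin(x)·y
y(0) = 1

General solution: y = Ce^(-4cos(x))
Applying IC y(0) = 1:
Particular solution: y = e^(4(1-cos(x)))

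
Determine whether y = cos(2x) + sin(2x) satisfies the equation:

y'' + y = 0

Verification:
y'' = -4cos(2x) - 4sin(2x)
y'' + y ≠ 0 (frequency mismatch: got 4 instead of 1)

No, it is not a solution.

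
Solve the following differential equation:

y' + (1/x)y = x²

Using integrating factor method:

General solution: y = (1/4)x^3 + C/x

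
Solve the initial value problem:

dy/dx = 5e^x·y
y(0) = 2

General solution: y = Ce^(5e^x)
Applying IC y(0) = 2:
Particular solution: y = 2e^(5(e^x - 1))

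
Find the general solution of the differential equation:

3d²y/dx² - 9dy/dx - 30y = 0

Characteristic equation: 3r² - 9r - 30 = 0
Divide by 3: r² - 3r - 10 = 0
Roots: r = 5, -2 (distinct real)
General solution: y = C₁e^(5x) + C₂e^(-2x)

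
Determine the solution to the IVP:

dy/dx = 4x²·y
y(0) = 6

General solution: y = Ce^(4x³/3)
Applying IC y(0) = 6:
Particular solution: y = 6e^(4x³/3)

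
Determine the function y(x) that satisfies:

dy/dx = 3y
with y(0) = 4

General solution: y = Ce^(3x)
Applying IC y(0) = 4:
Particular solution: y = 4e^(3x)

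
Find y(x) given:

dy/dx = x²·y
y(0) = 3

General solution: y = Ce^(x³/3)
Applying IC y(0) = 3:
Particular solution: y = 3e^(x³/3)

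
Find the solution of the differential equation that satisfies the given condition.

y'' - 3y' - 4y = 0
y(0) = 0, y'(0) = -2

General solution: y = C₁e^(4x) + C₂e^(-x)
Applying ICs: C₁ = -2/5, C₂ = 2/5
Particular solution: y = -(2/5)e^(4x) + (2/5)e^(-x)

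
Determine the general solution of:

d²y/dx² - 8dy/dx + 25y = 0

Characteristic equation: r² - 8r + 25 = 0
Roots: r = 4 ± 3i (complex conjugates)
General solution: y = e^(4x)(C₁cos(3x) + C₂sin(3x))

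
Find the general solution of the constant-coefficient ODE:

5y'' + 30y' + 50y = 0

Characteristic equation: 5r² + 30r + 50 = 0
Divide by 5: r² + 6r + 10 = 0
Roots: r = -3 ± i (complex conjugates)
General solution: y = e^(-3x)(C₁cos(x) + C₂sin(x))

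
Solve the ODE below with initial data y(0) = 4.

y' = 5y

General solution: y = Ce^(5x)
Applying IC y(0) = 4:
Particular solution: y = 4e^(5x)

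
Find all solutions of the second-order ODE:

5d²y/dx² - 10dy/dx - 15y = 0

Characteristic equation: 5r² - 10r - 15 = 0
Divide by 5: r² - 2r - 3 = 0
Roots: r = 3, -1 (distinct real)
General solution: y = C₁e^(3x) + C₂e^(-x)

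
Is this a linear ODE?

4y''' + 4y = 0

Yes. Linear (y and its derivatives appear to the first power only, no products of y terms)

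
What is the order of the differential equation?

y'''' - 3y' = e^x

The order is 4 (highest derivative is of order 4).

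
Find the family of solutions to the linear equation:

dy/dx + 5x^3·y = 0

Using integrating factor method:

General solution: y = Ce^(-5x^4/4)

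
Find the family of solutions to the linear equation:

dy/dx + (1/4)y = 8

Using integrating factor method:

General solution: y = 32 + Ce^(-x/4)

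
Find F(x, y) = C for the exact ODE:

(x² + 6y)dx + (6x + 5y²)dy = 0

Verify exactness: ∂M/∂y = ∂N/∂x ✓
Find F(x,y) such that ∂F/∂x = M, ∂F/∂y = N
Solution: x³/3 + 6xy + 5y³/3 = C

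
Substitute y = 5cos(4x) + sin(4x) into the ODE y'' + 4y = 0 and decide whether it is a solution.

Verification:
y'' = -80cos(4x) - 16sin(4x)
y'' + 4y ≠ 0 (frequency mismatch: got 16 instead of 4)

No, it is not a solution.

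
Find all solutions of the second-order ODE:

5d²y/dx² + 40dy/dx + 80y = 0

Characteristic equation: 5r² + 40r + 80 = 0
Divide by 5: r² + 8r + 16 = 0
Factored: (r + 4)² = 0
Repeated root: r = -4
General solution: y = (C₁ + C₂x)e^(-4x)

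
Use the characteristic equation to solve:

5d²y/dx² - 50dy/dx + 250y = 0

Characteristic equation: 5r² - 50r + 250 = 0
Divide by 5: r² - 10r + 50 = 0
Roots: r = 5 ± 5i (complex conjugates)
General solution: y = e^(5x)(C₁cos(5x) + C₂sin(5x))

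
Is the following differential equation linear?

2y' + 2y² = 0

No. Nonlinear (y² term)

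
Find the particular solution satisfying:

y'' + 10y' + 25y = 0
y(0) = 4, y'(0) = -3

General solution: y = (C₁ + C₂x)e^(-5x)
Repeated root r = -5
Applying ICs: C₁ = 4, C₂ = 17
Particular solution: y = (4 + 17x)e^(-5x)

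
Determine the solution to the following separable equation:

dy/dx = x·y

Separating variables and integrating:
ln|y| = x^2/2 + C

General solution: y = Ce^(x^2/2)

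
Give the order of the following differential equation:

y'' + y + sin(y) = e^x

The order is 2 (highest derivative is of order 2).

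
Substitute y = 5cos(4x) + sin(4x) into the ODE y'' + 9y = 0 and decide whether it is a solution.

Verification:
y'' = -80cos(4x) - 16sin(4x)
y'' + 9y ≠ 0 (frequency mismatch: got 16 instead of 9)

No, it is not a solution.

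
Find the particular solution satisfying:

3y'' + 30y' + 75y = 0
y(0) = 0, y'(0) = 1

General solution: y = (C₁ + C₂x)e^(-5x)
Repeated root r = -5
Applying ICs: C₁ = 0, C₂ = 1
Particular solution: y = xe^(-5x)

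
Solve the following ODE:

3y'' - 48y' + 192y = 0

Characteristic equation: 3r² - 48r + 192 = 0
Divide by 3: r² - 16r + 64 = 0
Factored: (r - 8)² = 0
Repeated root: r = 8
General solution: y = (C₁ + C₂x)e^(8x)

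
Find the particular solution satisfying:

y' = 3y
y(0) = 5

General solution: y = Ce^(3x)
Applying IC y(0) = 5:
Particular solution: y = 5e^(3x)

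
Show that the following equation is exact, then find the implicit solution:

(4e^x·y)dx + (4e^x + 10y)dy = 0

Verify exactness: ∂M/∂y = ∂N/∂x ✓
Find F(x,y) such that ∂F/∂x = M, ∂F/∂y = N
Solution: 4e^x·y + 5y² = C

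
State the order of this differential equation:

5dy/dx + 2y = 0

The order is 1 (highest derivative is of order 1).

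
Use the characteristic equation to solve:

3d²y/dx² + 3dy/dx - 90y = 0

Characteristic equation: 3r² + 3r - 90 = 0
Divide by 3: r² + r - 30 = 0
Roots: r = 5, -6 (distinct real)
General solution: y = C₁e^(5x) + C₂e^(-6x)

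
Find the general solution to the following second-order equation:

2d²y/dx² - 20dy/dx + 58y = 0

Characteristic equation: 2r² - 20r + 58 = 0
Divide by 2: r² - 10r + 29 = 0
Roots: r = 5 ± 2i (complex conjugates)
General solution: y = e^(5x)(C₁cos(2x) + C₂sin(2x))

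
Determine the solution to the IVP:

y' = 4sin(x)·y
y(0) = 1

General solution: y = Ce^(-4cos(x))
Applying IC y(0) = 1:
Particular solution: y = e^(4(1-cos(x)))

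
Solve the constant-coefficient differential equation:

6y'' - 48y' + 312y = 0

Characteristic equation: 6r² - 48r + 312 = 0
Divide by 6: r² - 8r + 52 = 0
Roots: r = 4 ± 6i (complex conjugates)
General solution: y = e^(4x)(C₁cos(6x) + C₂sin(6x))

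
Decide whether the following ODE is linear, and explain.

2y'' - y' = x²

Linear (y and its derivatives appear to the first power only, no products of y terms)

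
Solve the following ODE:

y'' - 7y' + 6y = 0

Characteristic equation: r² - 7r + 6 = 0
Roots: r = 6, 1 (distinct real)
General solution: y = C₁e^(6x) + C₂e^x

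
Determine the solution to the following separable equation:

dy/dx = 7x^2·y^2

Separating variables and integrating:
-1/y = 7x^3/3 + C

General solution: y^-1 = (-7/3)x^3 + C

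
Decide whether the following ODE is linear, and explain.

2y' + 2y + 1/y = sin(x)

Nonlinear (1/y term)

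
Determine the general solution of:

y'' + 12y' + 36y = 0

Characteristic equation: r² + 12r + 36 = 0
Factored: (r + 6)² = 0
Repeated root: r = -6
General solution: y = (C₁ + C₂x)e^(-6x)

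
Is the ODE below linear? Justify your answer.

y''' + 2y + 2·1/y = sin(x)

No. Nonlinear (1/y term)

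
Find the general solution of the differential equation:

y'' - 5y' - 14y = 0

Characteristic equation: r² - 5r - 14 = 0
Roots: r = 7, -2 (distinct real)
General solution: y = C₁e^(7x) + C₂e^(-2x)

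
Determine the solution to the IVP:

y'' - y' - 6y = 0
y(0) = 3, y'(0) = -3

General solution: y = C₁e^(3x) + C₂e^(-2x)
Applying ICs: C₁ = 3/5, C₂ = 12/5
Particular solution: y = (3/5)e^(3x) + (12/5)e^(-2x)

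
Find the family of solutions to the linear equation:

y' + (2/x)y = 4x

Using integrating factor method:

General solution: y = x^2 + Cx^(-2)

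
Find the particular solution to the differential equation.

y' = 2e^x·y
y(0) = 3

General solution: y = Ce^(2e^x)
Applying IC y(0) = 3:
Particular solution: y = 3e^(2(e^x - 1))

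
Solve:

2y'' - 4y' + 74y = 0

Characteristic equation: 2r² - 4r + 74 = 0
Divide by 2: r² - 2r + 37 = 0
Roots: r = 1 ± 6i (complex conjugates)
General solution: y = e^x(C₁cos(6x) + C₂sin(6x))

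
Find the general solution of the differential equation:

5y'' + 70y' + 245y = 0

Characteristic equation: 5r² + 70r + 245 = 0
Divide by 5: r² + 14r + 49 = 0
Factored: (r + 7)² = 0
Repeated root: r = -7
General solution: y = (C₁ + C₂x)e^(-7x)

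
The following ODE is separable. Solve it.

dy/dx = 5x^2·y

Separating variables and integrating:
ln|y| = 5x^3/3 + C

General solution: y = Ce^(5x^3/3)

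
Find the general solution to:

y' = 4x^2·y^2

Separating variables and integrating:
-1/y = 4x^3/3 + C

General solution: y^-1 = (-4/3)x^3 + C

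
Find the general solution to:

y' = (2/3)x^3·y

Separating variables and integrating:
ln|y| = x^4/6 + C

General solution: y = Ce^(x^4/6)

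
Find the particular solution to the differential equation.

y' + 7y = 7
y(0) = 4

General solution: y = 1 + Ce^(-7x)
Applying y(0) = 4: C = 4 - 1 = 3
Particular solution: y = 1 + 3e^(-7x)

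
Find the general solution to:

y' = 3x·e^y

Separating variables and integrating:
-e^(-y) = 3x²/2 + C

General solution: y = -ln(C - 3x²/2)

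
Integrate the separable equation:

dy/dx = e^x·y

Separating variables and integrating:
ln|y| = e^x + C

General solution: y = Ce^(e^x)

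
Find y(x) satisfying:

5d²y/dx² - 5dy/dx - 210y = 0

Characteristic equation: 5r² - 5r - 210 = 0
Divide by 5: r² - r - 42 = 0
Roots: r = 7, -6 (distinct real)
General solution: y = C₁e^(7x) + C₂e^(-6x)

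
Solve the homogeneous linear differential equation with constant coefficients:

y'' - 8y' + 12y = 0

Characteristic equation: r² - 8r + 12 = 0
Roots: r = 2, 6 (distinct real)
General solution: y = C₁e^(2x) + C₂e^(6x)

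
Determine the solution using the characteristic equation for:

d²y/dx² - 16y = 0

Characteristic equation: r² - 16 = 0
Roots: r = 4, -4 (distinct real)
General solution: y = C₁e^(4x) + C₂e^(-4x)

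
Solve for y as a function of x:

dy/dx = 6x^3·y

Separating variables and integrating:
ln|y| = 3x^4/2 + C

General solution: y = Ce^(3x^4/2)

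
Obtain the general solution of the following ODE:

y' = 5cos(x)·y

Separating variables and integrating:
ln|y| = 5sin(x) + C

General solution: y = Ce^(5sin(x))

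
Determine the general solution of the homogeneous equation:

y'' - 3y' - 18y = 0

Characteristic equation: r² - 3r - 18 = 0
Roots: r = 6, -3 (distinct real)
General solution: y = C₁e^(6x) + C₂e^(-3x)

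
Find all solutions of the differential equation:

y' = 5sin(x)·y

Separating variables and integrating:
ln|y| = -5cos(x) + C

General solution: y = Ce^(-5cos(x))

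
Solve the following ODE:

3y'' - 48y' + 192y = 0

Characteristic equation: 3r² - 48r + 192 = 0
Divide by 3: r² - 16r + 64 = 0
Factored: (r - 8)² = 0
Repeated root: r = 8
General solution: y = (C₁ + C₂x)e^(8x)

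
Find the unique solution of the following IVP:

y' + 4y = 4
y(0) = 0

General solution: y = 1 + Ce^(-4x)
Applying y(0) = 0: C = 0 - 1 = -1
Particular solution: y = 1 - e^(-4x)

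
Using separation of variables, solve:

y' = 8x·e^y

Separating variables and integrating:
-e^(-y) = 4x² + C

General solution: y = -ln(C - 4x²)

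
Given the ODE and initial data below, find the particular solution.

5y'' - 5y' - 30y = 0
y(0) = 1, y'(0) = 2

General solution: y = C₁e^(3x) + C₂e^(-2x)
Applying ICs: C₁ = 4/5, C₂ = 1/5
Particular solution: y = (4/5)e^(3x) + (1/5)e^(-2x)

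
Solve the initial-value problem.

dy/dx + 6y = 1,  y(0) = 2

General solution: y = 1/6 + Ce^(-6x)
Applying y(0) = 2: C = 2 - 1/6 = 11/6
Particular solution: y = 1/6 + (11/6)e^(-6x)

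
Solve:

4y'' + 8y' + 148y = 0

Characteristic equation: 4r² + 8r + 148 = 0
Divide by 4: r² + 2r + 37 = 0
Roots: r = -1 ± 6i (complex conjugates)
General solution: y = e^(-x)(C₁cos(6x) + C₂sin(6x))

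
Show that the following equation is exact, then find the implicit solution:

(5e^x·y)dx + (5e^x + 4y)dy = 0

Verify exactness: ∂M/∂y = ∂N/∂x ✓
Find F(x,y) such that ∂F/∂x = M, ∂F/∂y = N
Solution: 5e^x·y + 2y² = C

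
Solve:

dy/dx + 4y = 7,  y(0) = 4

General solution: y = 7/4 + Ce^(-4x)
Applying y(0) = 4: C = 4 - 7/4 = 9/4
Particular solution: y = 7/4 + (9/4)e^(-4x)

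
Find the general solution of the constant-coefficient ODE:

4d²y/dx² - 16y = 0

Characteristic equation: 4r² - 16 = 0
Divide by 4: r² - 4 = 0
Roots: r = 2, -2 (distinct real)
General solution: y = C₁e^(2x) + C₂e^(-2x)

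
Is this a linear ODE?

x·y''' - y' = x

Yes. Linear (y and its derivatives appear to the first power only, no products of y terms)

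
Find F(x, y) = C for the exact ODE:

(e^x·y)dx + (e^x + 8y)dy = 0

Verify exactness: ∂M/∂y = ∂N/∂x ✓
Find F(x,y) such that ∂F/∂x = M, ∂F/∂y = N
Solution: e^x·y + 4y² = C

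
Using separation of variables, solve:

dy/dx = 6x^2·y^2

Separating variables and integrating:
-1/y = 2x^3 + C

General solution: y^-1 = -2x^3 + C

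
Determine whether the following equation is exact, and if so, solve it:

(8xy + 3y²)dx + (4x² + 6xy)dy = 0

Verify exactness: ∂M/∂y = ∂N/∂x ✓
Find F(x,y) such that ∂F/∂x = M, ∂F/∂y = N
Solution: 4x²y + 3xy² = C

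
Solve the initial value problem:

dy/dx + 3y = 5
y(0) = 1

General solution: y = 5/3 + Ce^(-3x)
Applying y(0) = 1: C = 1 - 5/3 = -2/3
Particular solution: y = 5/3 - (2/3)e^(-3x)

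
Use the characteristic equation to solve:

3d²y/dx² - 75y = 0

Characteristic equation: 3r² - 75 = 0
Divide by 3: r² - 25 = 0
Roots: r = 5, -5 (distinct real)
General solution: y = C₁e^(5x) + C₂e^(-5x)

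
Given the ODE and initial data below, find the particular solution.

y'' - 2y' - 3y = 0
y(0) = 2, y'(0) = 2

General solution: y = C₁e^(3x) + C₂e^(-x)
Applying ICs: C₁ = 1, C₂ = 1
Particular solution: y = e^(3x) + e^(-x)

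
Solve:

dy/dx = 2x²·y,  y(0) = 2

General solution: y = Ce^(2x³/3)
Applying IC y(0) = 2:
Particular solution: y = 2e^(2x³/3)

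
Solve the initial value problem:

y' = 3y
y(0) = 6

General solution: y = Ce^(3x)
Applying IC y(0) = 6:
Particular solution: y = 6e^(3x)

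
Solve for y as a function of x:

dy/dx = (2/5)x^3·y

Separating variables and integrating:
ln|y| = x^4/10 + C

General solution: y = Ce^(x^4/10)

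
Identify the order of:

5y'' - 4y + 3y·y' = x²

The order is 2 (highest derivative is of order 2).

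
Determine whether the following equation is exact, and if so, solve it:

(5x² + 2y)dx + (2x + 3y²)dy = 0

Verify exactness: ∂M/∂y = ∂N/∂x ✓
Find F(x,y) such that ∂F/∂x = M, ∂F/∂y = N
Solution: 5x³/3 + 2xy + y³ = C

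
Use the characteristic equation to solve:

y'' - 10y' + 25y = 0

Characteristic equation: r² - 10r + 25 = 0
Factored: (r - 5)² = 0
Repeated root: r = 5
General solution: y = (C₁ + C₂x)e^(5x)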